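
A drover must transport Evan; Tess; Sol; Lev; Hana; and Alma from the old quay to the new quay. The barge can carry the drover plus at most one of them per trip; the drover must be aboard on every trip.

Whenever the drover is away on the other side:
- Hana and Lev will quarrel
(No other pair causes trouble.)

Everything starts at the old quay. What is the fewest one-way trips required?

11

Counting alone: the drover can take at most 1 across per trip to the new quay, so moving all 6 needs at least 6 loaded trips out, with a return between consecutive ones — at least 11 crossings.
The plan below uses exactly 11 crossings, so it is optimal:
1. Drover goes to the new quay with Lev.
2. Drover goes back to the old quay alone.
3. Drover goes to the new quay with Evan.
4. Drover goes back to the old quay alone.
5. Drover goes to the new quay with Tess.
6. Drover goes back to the old quay alone.
7. Drover goes to the new quay with Sol.
8. Drover goes back to the old quay alone.
9. Drover goes to the new quay with Alma.
10. Drover goes back to the old quay alone.
11. Drover goes to the new quay with Hana.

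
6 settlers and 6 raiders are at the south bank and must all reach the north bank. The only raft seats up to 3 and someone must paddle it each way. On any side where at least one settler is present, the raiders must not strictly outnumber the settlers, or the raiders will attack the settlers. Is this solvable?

Following every safe sequence of crossings from the start, the most of the 12 that can be at the north bank as the raft arrives there on crossings 1, 3, 5 is 3, 5, 6 respectively; the best ever achieved is 6 of 12.
From crossing 7 on, no configuration arises that was not already reachable earlier: only 17 distinct safe configurations (who is on which side, and where the raft is) can ever be reached, none of them has everyone across, and every continuation just revisits them. They are: 0 settlers + 0 raiders across (raft back at the start); 0 settlers + 1 raider across (raft there); 0 settlers + 1 raider across (raft back at the start); 0 settlers + 2 raiders across (raft there); 0 settlers + 2 raiders across (raft back at the start); 0 settlers + 3 raiders across (raft there); 0 settlers + 3 raiders across (raft back at the start); 0 settlers + 4 raiders across (raft there); 0 settlers + 4 raiders across (raft back at the start); 0 settlers + 5 raiders across (raft there); 0 settlers + 5 raiders across (raft back at the start); 0 settlers + 6 raiders across (raft there); 1 settler + 1 raider across (raft there); 1 settler + 1 raider across (raft back at the start); 2 settlers + 2 raiders across (raft there); 2 settlers + 2 raiders across (raft back at the start); 3 settlers + 3 raiders across (raft there). So no valid plan exists.

No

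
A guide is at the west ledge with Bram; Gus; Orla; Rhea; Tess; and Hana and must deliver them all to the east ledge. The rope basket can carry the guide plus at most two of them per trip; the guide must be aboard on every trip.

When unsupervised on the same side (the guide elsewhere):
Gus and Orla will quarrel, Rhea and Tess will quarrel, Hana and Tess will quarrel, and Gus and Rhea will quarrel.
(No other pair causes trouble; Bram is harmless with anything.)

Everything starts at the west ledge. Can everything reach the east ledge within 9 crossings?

Yes

Yes — this plan uses 7 crossings (≤ 9):
1. Guide goes to the east ledge with Gus and Tess.  [the west ledge: Bram, Hana, Orla, Rhea | the east ledge: Gus, Tess]
2. Guide goes back to the west ledge alone.  [the west ledge: Bram, Hana, Orla, Rhea | the east ledge: Gus, Tess]
3. Guide goes to the east ledge with Bram and Orla.  [the west ledge: Hana, Rhea | the east ledge: Bram, Gus, Orla, Tess]
4. Guide goes back to the west ledge with Gus.  [the west ledge: Gus, Hana, Rhea | the east ledge: Bram, Orla, Tess]
5. Guide goes to the east ledge with Hana and Rhea.  [the west ledge: Gus | the east ledge: Bram, Hana, Orla, Rhea, Tess]
6. Guide goes back to the west ledge with Tess.  [the west ledge: Gus, Tess | the east ledge: Bram, Hana, Orla, Rhea]
7. Guide goes to the east ledge with Gus and Tess.  [the west ledge: — | the east ledge: Bram, Gus, Hana, Orla, Rhea, Tess]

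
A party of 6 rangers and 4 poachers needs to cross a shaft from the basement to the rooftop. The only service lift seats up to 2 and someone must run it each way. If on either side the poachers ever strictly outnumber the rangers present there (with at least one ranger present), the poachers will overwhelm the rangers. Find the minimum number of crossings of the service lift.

17

Counting alone: each trip to the rooftop takes at most 2 across and each return brings at least 1 back, so after t trips out (and t−1 returns) at most 2t − (t−1) of the 10 are across; that first reaches 10 at t = 9, so at least 17 crossings are needed.
The plan below uses exactly 17 crossings, so it is optimal:
1. 2 poachers → the rooftop.  (the basement: 6R 2P; the rooftop: 0R 2P)
2. 1 poacher ← the basement.  (the basement: 6R 3P; the rooftop: 0R 1P)
3. 2 poachers → the rooftop.  (the basement: 6R 1P; the rooftop: 0R 3P)
4. 1 poacher ← the basement.  (the basement: 6R 2P; the rooftop: 0R 2P)
5. 2 rangers → the rooftop.  (the basement: 4R 2P; the rooftop: 2R 2P)
6. 1 poacher ← the basement.  (the basement: 4R 3P; the rooftop: 2R 1P)
7. 1 ranger and 1 poacher → the rooftop.  (the basement: 3R 2P; the rooftop: 3R 2P)
8. 1 poacher ← the basement.  (the basement: 3R 3P; the rooftop: 3R 1P)
9. 2 poachers → the rooftop.  (the basement: 3R 1P; the rooftop: 3R 3P)
10. 1 poacher ← the basement.  (the basement: 3R 2P; the rooftop: 3R 2P)
11. 1 ranger and 1 poacher → the rooftop.  (the basement: 2R 1P; the rooftop: 4R 3P)
12. 1 poacher ← the basement.  (the basement: 2R 2P; the rooftop: 4R 2P)
13. 2 poachers → the rooftop.  (the basement: 2R 0P; the rooftop: 4R 4P)
14. 1 poacher ← the basement.  (the basement: 2R 1P; the rooftop: 4R 3P)
15. 1 ranger and 1 poacher → the rooftop.  (the basement: 1R 0P; the rooftop: 5R 4P)
16. 1 poacher ← the basement.  (the basement: 1R 1P; the rooftop: 5R 3P)
17. 1 ranger and 1 poacher → the rooftop.  (the basement: 0R 0P; the rooftop: 6R 4P)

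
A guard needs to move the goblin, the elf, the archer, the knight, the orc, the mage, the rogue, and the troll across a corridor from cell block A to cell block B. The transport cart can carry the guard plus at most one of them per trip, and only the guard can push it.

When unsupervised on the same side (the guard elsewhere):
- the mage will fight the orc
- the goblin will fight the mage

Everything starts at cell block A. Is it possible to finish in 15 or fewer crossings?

No

Counting alone: the guard can take at most 1 across per trip to cell block B, so moving all 8 needs at least 8 loaded trips out, with a return between consecutive ones — at least 15 crossings.
The safety rule pushes this higher. Following every safe sequence of crossings, the most of the 8 that can be at cell block B as the transport cart arrives there on crossing 15 is 7 — never all 8.
So the move cannot be finished within 15 crossings. (The shortest complete plan takes 17:)
1. Guard goes to cell block B with the mage.
2. Guard goes back to cell block A alone.
3. Guard goes to cell block B with the goblin.
4. Guard goes back to cell block A with the mage.
5. Guard goes to cell block B with the orc.
6. Guard goes back to cell block A alone.
7. Guard goes to cell block B with the elf.
8. Guard goes back to cell block A alone.
9. Guard goes to cell block B with the archer.
10. Guard goes back to cell block A alone.
11. Guard goes to cell block B with the knight.
12. Guard goes back to cell block A alone.
13. Guard goes to cell block B with the rogue.
14. Guard goes back to cell block A alone.
15. Guard goes to cell block B with the troll.
16. Guard goes back to cell block A alone.
17. Guard goes to cell block B with the mage.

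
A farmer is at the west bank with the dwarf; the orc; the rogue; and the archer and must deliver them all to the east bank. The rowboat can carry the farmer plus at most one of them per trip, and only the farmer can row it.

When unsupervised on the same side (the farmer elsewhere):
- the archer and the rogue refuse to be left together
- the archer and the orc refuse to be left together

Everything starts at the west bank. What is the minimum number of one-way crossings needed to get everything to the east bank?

Counting alone: the farmer can take at most 1 across per trip to the east bank, so moving all 4 needs at least 4 loaded trips out, with a return between consecutive ones — at least 7 crossings.
The safety rule pushes this higher. Following every safe sequence of crossings, the most of the 4 that can be at the east bank as the rowboat arrives there on crossing 7 is 3 — never all 4.
So no plan with fewer than 9 crossings exists, and this one achieves 9:
1. Farmer goes to the east bank with the archer.  [the west bank: the dwarf, the orc, the rogue | the east bank: the archer]
2. Farmer goes back to the west bank alone.  [the west bank: the dwarf, the orc, the rogue | the east bank: the archer]
3. Farmer goes to the east bank with the dwarf.  [the west bank: the orc, the rogue | the east bank: the archer, the dwarf]
4. Farmer goes back to the west bank alone.  [the west bank: the orc, the rogue | the east bank: the archer, the dwarf]
5. Farmer goes to the east bank with the orc.  [the west bank: the rogue | the east bank: the archer, the dwarf, the orc]
6. Farmer goes back to the west bank with the archer.  [the west bank: the archer, the rogue | the east bank: the dwarf, the orc]
7. Farmer goes to the east bank with the rogue.  [the west bank: the archer | the east bank: the dwarf, the orc, the rogue]
8. Farmer goes back to the west bank alone.  [the west bank: the archer | the east bank: the dwarf, the orc, the rogue]
9. Farmer goes to the east bank with the archer.  [the west bank: — | the east bank: the archer, the dwarf, the orc, the rogue]

9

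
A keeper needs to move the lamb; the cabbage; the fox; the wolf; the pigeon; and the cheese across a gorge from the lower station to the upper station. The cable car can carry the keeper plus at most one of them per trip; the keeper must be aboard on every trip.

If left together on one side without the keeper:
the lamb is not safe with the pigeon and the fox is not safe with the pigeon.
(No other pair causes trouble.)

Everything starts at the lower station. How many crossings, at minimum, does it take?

13

Counting alone: the keeper can take at most 1 across per trip to the upper station, so moving all 6 needs at least 6 loaded trips out, with a return between consecutive ones — at least 11 crossings.
The safety rule pushes this higher. Following every safe sequence of crossings, the most of the 6 that can be at the upper station as the cable car arrives there on crossing 11 is 5 — never all 6.
So no plan with fewer than 13 crossings exists, and this one achieves 13:
1. Keeper goes to the upper station with the pigeon.  [the lower station: the cabbage, the cheese, the fox, the lamb, the wolf | the upper station: the pigeon]
2. Keeper goes back to the lower station alone.  [the lower station: the cabbage, the cheese, the fox, the lamb, the wolf | the upper station: the pigeon]
3. Keeper goes to the upper station with the lamb.  [the lower station: the cabbage, the cheese, the fox, the wolf | the upper station: the lamb, the pigeon]
4. Keeper goes back to the lower station with the pigeon.  [the lower station: the cabbage, the cheese, the fox, the pigeon, the wolf | the upper station: the lamb]
5. Keeper goes to the upper station with the fox.  [the lower station: the cabbage, the cheese, the pigeon, the wolf | the upper station: the fox, the lamb]
6. Keeper goes back to the lower station alone.  [the lower station: the cabbage, the cheese, the pigeon, the wolf | the upper station: the fox, the lamb]
7. Keeper goes to the upper station with the cabbage.  [the lower station: the cheese, the pigeon, the wolf | the upper station: the cabbage, the fox, the lamb]
8. Keeper goes back to the lower station alone.  [the lower station: the cheese, the pigeon, the wolf | the upper station: the cabbage, the fox, the lamb]
9. Keeper goes to the upper station with the wolf.  [the lower station: the cheese, the pigeon | the upper station: the cabbage, the fox, the lamb, the wolf]
10. Keeper goes back to the lower station alone.  [the lower station: the cheese, the pigeon | the upper station: the cabbage, the fox, the lamb, the wolf]
11. Keeper goes to the upper station with the cheese.  [the lower station: the pigeon | the upper station: the cabbage, the cheese, the fox, the lamb, the wolf]
12. Keeper goes back to the lower station alone.  [the lower station: the pigeon | the upper station: the cabbage, the cheese, the fox, the lamb, the wolf]
13. Keeper goes to the upper station with the pigeon.  [the lower station: — | the upper station: the cabbage, the cheese, the fox, the lamb, the pigeon, the wolf]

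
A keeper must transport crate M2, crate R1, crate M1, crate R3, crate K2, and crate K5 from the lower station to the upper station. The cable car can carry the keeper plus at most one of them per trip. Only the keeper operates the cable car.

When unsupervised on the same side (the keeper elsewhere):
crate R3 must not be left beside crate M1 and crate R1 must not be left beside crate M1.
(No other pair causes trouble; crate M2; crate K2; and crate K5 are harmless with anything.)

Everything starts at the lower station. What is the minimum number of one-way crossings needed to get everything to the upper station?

Counting alone: the keeper can take at most 1 across per trip to the upper station, so moving all 6 needs at least 6 loaded trips out, with a return between consecutive ones — at least 11 crossings.
The safety rule pushes this higher. Following every safe sequence of crossings, the most of the 6 that can be at the upper station as the cable car arrives there on crossing 11 is 5 — never all 6.
So no plan with fewer than 13 crossings exists, and this one achieves 13:
1. Keeper goes to the upper station with crate M1.  [the lower station: crate K2, crate K5, crate M2, crate R1, crate R3 | the upper station: crate M1]
2. Keeper goes back to the lower station alone.  [the lower station: crate K2, crate K5, crate M2, crate R1, crate R3 | the upper station: crate M1]
3. Keeper goes to the upper station with crate M2.  [the lower station: crate K2, crate K5, crate R1, crate R3 | the upper station: crate M1, crate M2]
4. Keeper goes back to the lower station alone.  [the lower station: crate K2, crate K5, crate R1, crate R3 | the upper station: crate M1, crate M2]
5. Keeper goes to the upper station with crate R1.  [the lower station: crate K2, crate K5, crate R3 | the upper station: crate M1, crate M2, crate R1]
6. Keeper goes back to the lower station with crate M1.  [the lower station: crate K2, crate K5, crate M1, crate R3 | the upper station: crate M2, crate R1]
7. Keeper goes to the upper station with crate R3.  [the lower station: crate K2, crate K5, crate M1 | the upper station: crate M2, crate R1, crate R3]
8. Keeper goes back to the lower station alone.  [the lower station: crate K2, crate K5, crate M1 | the upper station: crate M2, crate R1, crate R3]
9. Keeper goes to the upper station with crate K2.  [the lower station: crate K5, crate M1 | the upper station: crate K2, crate M2, crate R1, crate R3]
10. Keeper goes back to the lower station alone.  [the lower station: crate K5, crate M1 | the upper station: crate K2, crate M2, crate R1, crate R3]
11. Keeper goes to the upper station with crate K5.  [the lower station: crate M1 | the upper station: crate K2, crate K5, crate M2, crate R1, crate R3]
12. Keeper goes back to the lower station alone.  [the lower station: crate M1 | the upper station: crate K2, crate K5, crate M2, crate R1, crate R3]
13. Keeper goes to the upper station with crate M1.  [the lower station: — | the upper station: crate K2, crate K5, crate M1, crate M2, crate R1, crate R3]

13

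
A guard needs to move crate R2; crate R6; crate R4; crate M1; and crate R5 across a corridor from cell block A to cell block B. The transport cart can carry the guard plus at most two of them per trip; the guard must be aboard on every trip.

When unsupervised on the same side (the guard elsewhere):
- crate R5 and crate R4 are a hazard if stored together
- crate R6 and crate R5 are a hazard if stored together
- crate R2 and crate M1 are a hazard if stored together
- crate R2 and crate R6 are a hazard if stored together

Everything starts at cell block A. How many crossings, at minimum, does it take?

Counting alone: the guard can take at most 2 across per trip to cell block B, so moving all 5 needs at least 3 loaded trips out, with a return between consecutive ones — at least 5 crossings.
The safety rule pushes this higher. Following every safe sequence of crossings, the most of the 5 that can be at cell block B as the transport cart arrives there on crossing 5 is 4 — never all 5.
So no plan with fewer than 7 crossings exists, and this one achieves 7:
1. Guard goes to cell block B with crate R2 and crate R5.
2. Guard goes back to cell block A alone.
3. Guard goes to cell block B with crate R6.
4. Guard goes back to cell block A with crate R2 and crate R5.
5. Guard goes to cell block B with crate M1 and crate R4.
6. Guard goes back to cell block A alone.
7. Guard goes to cell block B with crate R2 and crate R5.

7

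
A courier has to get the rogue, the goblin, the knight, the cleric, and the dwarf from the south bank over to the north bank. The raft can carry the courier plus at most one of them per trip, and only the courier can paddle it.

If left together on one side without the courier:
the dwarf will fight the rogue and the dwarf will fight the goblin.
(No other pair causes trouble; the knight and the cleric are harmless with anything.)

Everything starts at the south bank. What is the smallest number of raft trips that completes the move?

11

Counting alone: the courier can take at most 1 across per trip to the north bank, so moving all 5 needs at least 5 loaded trips out, with a return between consecutive ones — at least 9 crossings.
The safety rule pushes this higher. Following every safe sequence of crossings, the most of the 5 that can be at the north bank as the raft arrives there on crossing 9 is 4 — never all 5.
So no plan with fewer than 11 crossings exists, and this one achieves 11:
1. Courier goes to the north bank with the dwarf.  [the south bank: the cleric, the goblin, the knight, the rogue | the north bank: the dwarf]
2. Courier goes back to the south bank alone.  [the south bank: the cleric, the goblin, the knight, the rogue | the north bank: the dwarf]
3. Courier goes to the north bank with the rogue.  [the south bank: the cleric, the goblin, the knight | the north bank: the dwarf, the rogue]
4. Courier goes back to the south bank with the dwarf.  [the south bank: the cleric, the dwarf, the goblin, the knight | the north bank: the rogue]
5. Courier goes to the north bank with the goblin.  [the south bank: the cleric, the dwarf, the knight | the north bank: the goblin, the rogue]
6. Courier goes back to the south bank alone.  [the south bank: the cleric, the dwarf, the knight | the north bank: the goblin, the rogue]
7. Courier goes to the north bank with the knight.  [the south bank: the cleric, the dwarf | the north bank: the goblin, the knight, the rogue]
8. Courier goes back to the south bank alone.  [the south bank: the cleric, the dwarf | the north bank: the goblin, the knight, the rogue]
9. Courier goes to the north bank with the cleric.  [the south bank: the dwarf | the north bank: the cleric, the goblin, the knight, the rogue]
10. Courier goes back to the south bank alone.  [the south bank: the dwarf | the north bank: the cleric, the goblin, the knight, the rogue]
11. Courier goes to the north bank with the dwarf.  [the south bank: — | the north bank: the cleric, the dwarf, the goblin, the knight, the rogue]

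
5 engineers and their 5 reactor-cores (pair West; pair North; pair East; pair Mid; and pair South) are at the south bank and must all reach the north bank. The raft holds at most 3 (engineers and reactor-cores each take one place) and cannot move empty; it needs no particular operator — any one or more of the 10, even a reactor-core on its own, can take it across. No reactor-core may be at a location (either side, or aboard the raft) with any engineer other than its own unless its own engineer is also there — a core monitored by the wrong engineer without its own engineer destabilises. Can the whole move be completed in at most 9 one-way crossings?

No

Counting alone: each trip to the north bank takes at most 3 across and each return brings at least 1 back, so after t trips out (and t−1 returns) at most 3t − (t−1) of the 10 are across; that first reaches 10 at t = 5, so at least 9 crossings are needed.
The safety rule pushes this higher. Following every safe sequence of crossings, the most of the 10 that can be at the north bank as the raft arrives there on crossing 9 is 9 — never all 10.
So the move cannot be finished within 9 crossings. (The shortest complete plan takes 11:)
1. engineer West and reactor-core West cross → the north bank.
2. engineer West crosses ← the south bank.
3. reactor-core East, reactor-core Mid, and reactor-core North cross → the north bank.
4. reactor-core West crosses ← the south bank.
5. engineer East, engineer Mid, and engineer North cross → the north bank.
6. engineer North and reactor-core North cross ← the south bank.
7. engineer North, engineer South, and engineer West cross → the north bank.
8. reactor-core East crosses ← the south bank.
9. reactor-core North and reactor-core West cross → the north bank.
10. reactor-core West crosses ← the south bank.
11. reactor-core East, reactor-core South, and reactor-core West cross → the north bank.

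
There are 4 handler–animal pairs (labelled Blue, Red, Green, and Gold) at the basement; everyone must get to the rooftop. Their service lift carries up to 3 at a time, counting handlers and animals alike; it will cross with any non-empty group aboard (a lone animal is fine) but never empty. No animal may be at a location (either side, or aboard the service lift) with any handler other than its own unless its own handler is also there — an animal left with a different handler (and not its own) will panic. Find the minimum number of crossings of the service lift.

9

Counting alone: each trip to the rooftop takes at most 3 across and each return brings at least 1 back, so after t trips out (and t−1 returns) at most 3t − (t−1) of the 8 are across; that first reaches 8 at t = 4, so at least 7 crossings are needed.
The safety rule pushes this higher. Following every safe sequence of crossings, the most of the 8 that can be at the rooftop as the service lift arrives there on crossing 7 is 7 — never all 8.
So no plan with fewer than 9 crossings exists, and this one achieves 9:
1. animal Blue and handler Blue cross → the rooftop.
2. handler Blue crosses ← the basement.
3. animal Red, handler Blue, and handler Red cross → the rooftop.
4. animal Blue and handler Blue cross ← the basement.
5. handler Blue, handler Gold, and handler Green cross → the rooftop.
6. animal Red crosses ← the basement.
7. animal Blue and animal Red cross → the rooftop.
8. animal Blue crosses ← the basement.
9. animal Blue, animal Gold, and animal Green cross → the rooftop.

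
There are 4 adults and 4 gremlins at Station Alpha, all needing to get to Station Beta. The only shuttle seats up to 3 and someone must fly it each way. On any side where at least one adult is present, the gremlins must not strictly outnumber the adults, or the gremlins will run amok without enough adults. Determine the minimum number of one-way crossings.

Counting alone: each trip to Station Beta takes at most 3 across and each return brings at least 1 back, so after t trips out (and t−1 returns) at most 3t − (t−1) of the 8 are across; that first reaches 8 at t = 4, so at least 7 crossings are needed.
The safety rule pushes this higher. Following every safe sequence of crossings, the most of the 8 that can be at Station Beta as the shuttle arrives there on crossing 7 is 7 — never all 8.
So no plan with fewer than 9 crossings exists, and this one achieves 9:
1. 2 gremlins → Station Beta.  (Station Alpha: 4A 2G; Station Beta: 0A 2G)
2. 1 gremlin ← Station Alpha.  (Station Alpha: 4A 3G; Station Beta: 0A 1G)
3. 3 gremlins → Station Beta.  (Station Alpha: 4A 0G; Station Beta: 0A 4G)
4. 1 gremlin ← Station Alpha.  (Station Alpha: 4A 1G; Station Beta: 0A 3G)
5. 3 adults → Station Beta.  (Station Alpha: 1A 1G; Station Beta: 3A 3G)
6. 1 adult and 1 gremlin ← Station Alpha.  (Station Alpha: 2A 2G; Station Beta: 2A 2G)
7. 2 adults → Station Beta.  (Station Alpha: 0A 2G; Station Beta: 4A 2G)
8. 1 gremlin ← Station Alpha.  (Station Alpha: 0A 3G; Station Beta: 4A 1G)
9. 3 gremlins → Station Beta.  (Station Alpha: 0A 0G; Station Beta: 4A 4G)

9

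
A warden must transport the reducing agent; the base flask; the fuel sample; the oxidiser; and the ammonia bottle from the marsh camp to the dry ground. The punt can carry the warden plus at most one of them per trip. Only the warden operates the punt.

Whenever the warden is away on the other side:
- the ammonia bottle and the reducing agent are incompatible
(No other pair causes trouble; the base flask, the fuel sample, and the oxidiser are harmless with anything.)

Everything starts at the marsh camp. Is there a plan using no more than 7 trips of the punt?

Counting alone: the warden can take at most 1 across per trip to the dry ground, so moving all 5 needs at least 5 loaded trips out, with a return between consecutive ones — at least 9 crossings.
Since 7 < 9, 7 crossings cannot be enough. (The shortest complete plan in fact takes 9:)
1. Warden goes to the dry ground with the reducing agent.  [the marsh camp: the ammonia bottle, the base flask, the fuel sample, the oxidiser | the dry ground: the reducing agent]
2. Warden goes back to the marsh camp alone.  [the marsh camp: the ammonia bottle, the base flask, the fuel sample, the oxidiser | the dry ground: the reducing agent]
3. Warden goes to the dry ground with the base flask.  [the marsh camp: the ammonia bottle, the fuel sample, the oxidiser | the dry ground: the base flask, the reducing agent]
4. Warden goes back to the marsh camp alone.  [the marsh camp: the ammonia bottle, the fuel sample, the oxidiser | the dry ground: the base flask, the reducing agent]
5. Warden goes to the dry ground with the fuel sample.  [the marsh camp: the ammonia bottle, the oxidiser | the dry ground: the base flask, the fuel sample, the reducing agent]
6. Warden goes back to the marsh camp alone.  [the marsh camp: the ammonia bottle, the oxidiser | the dry ground: the base flask, the fuel sample, the reducing agent]
7. Warden goes to the dry ground with the oxidiser.  [the marsh camp: the ammonia bottle | the dry ground: the base flask, the fuel sample, the oxidiser, the reducing agent]
8. Warden goes back to the marsh camp alone.  [the marsh camp: the ammonia bottle | the dry ground: the base flask, the fuel sample, the oxidiser, the reducing agent]
9. Warden goes to the dry ground with the ammonia bottle.  [the marsh camp: — | the dry ground: the ammonia bottle, the base flask, the fuel sample, the oxidiser, the reducing agent]

No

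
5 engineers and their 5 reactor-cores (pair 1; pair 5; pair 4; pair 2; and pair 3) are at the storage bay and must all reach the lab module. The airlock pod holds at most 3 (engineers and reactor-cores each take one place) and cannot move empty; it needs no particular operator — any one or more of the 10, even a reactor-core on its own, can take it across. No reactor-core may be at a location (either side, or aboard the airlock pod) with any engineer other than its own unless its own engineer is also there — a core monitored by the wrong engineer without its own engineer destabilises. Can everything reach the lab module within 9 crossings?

No

Counting alone: each trip to the lab module takes at most 3 across and each return brings at least 1 back, so after t trips out (and t−1 returns) at most 3t − (t−1) of the 10 are across; that first reaches 10 at t = 5, so at least 9 crossings are needed.
The safety rule pushes this higher. Following every safe sequence of crossings, the most of the 10 that can be at the lab module as the airlock pod arrives there on crossing 9 is 9 — never all 10.
So the move cannot be finished within 9 crossings. (The shortest complete plan takes 11:)
1. engineer 1 and reactor-core 1 cross → the lab module.
2. engineer 1 crosses ← the storage bay.
3. reactor-core 2, reactor-core 4, and reactor-core 5 cross → the lab module.
4. reactor-core 1 crosses ← the storage bay.
5. engineer 2, engineer 4, and engineer 5 cross → the lab module.
6. engineer 5 and reactor-core 5 cross ← the storage bay.
7. engineer 1, engineer 3, and engineer 5 cross → the lab module.
8. reactor-core 4 crosses ← the storage bay.
9. reactor-core 1 and reactor-core 5 cross → the lab module.
10. reactor-core 1 crosses ← the storage bay.
11. reactor-core 1, reactor-core 3, and reactor-core 4 cross → the lab module.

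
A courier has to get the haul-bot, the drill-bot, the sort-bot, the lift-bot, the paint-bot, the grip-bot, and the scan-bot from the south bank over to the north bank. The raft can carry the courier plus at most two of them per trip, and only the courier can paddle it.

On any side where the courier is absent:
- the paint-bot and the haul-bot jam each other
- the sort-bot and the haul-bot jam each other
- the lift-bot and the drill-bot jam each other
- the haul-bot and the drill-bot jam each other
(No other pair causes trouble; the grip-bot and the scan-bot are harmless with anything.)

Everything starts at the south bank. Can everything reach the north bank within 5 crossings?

Counting alone: the courier can take at most 2 across per trip to the north bank, so moving all 7 needs at least 4 loaded trips out, with a return between consecutive ones — at least 7 crossings.
Since 5 < 7, 5 crossings cannot be enough. (The shortest complete plan in fact takes 7:)
1. Courier goes to the north bank with the drill-bot and the haul-bot.
2. Courier goes back to the south bank with the haul-bot.
3. Courier goes to the north bank with the paint-bot and the sort-bot.
4. Courier goes back to the south bank alone.
5. Courier goes to the north bank with the grip-bot and the scan-bot.
6. Courier goes back to the south bank alone.
7. Courier goes to the north bank with the haul-bot and the lift-bot.

No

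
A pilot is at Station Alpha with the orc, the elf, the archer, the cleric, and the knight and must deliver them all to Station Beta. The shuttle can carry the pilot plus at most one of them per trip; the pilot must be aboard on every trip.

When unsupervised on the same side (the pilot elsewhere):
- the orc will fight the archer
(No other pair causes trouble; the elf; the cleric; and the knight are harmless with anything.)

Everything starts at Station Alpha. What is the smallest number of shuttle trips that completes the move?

Counting alone: the pilot can take at most 1 across per trip to Station Beta, so moving all 5 needs at least 5 loaded trips out, with a return between consecutive ones — at least 9 crossings.
The plan below uses exactly 9 crossings, so it is optimal:
1. Pilot goes to Station Beta with the orc.  [Station Alpha: the archer, the cleric, the elf, the knight | Station Beta: the orc]
2. Pilot goes back to Station Alpha alone.  [Station Alpha: the archer, the cleric, the elf, the knight | Station Beta: the orc]
3. Pilot goes to Station Beta with the elf.  [Station Alpha: the archer, the cleric, the knight | Station Beta: the elf, the orc]
4. Pilot goes back to Station Alpha alone.  [Station Alpha: the archer, the cleric, the knight | Station Beta: the elf, the orc]
5. Pilot goes to Station Beta with the cleric.  [Station Alpha: the archer, the knight | Station Beta: the cleric, the elf, the orc]
6. Pilot goes back to Station Alpha alone.  [Station Alpha: the archer, the knight | Station Beta: the cleric, the elf, the orc]
7. Pilot goes to Station Beta with the knight.  [Station Alpha: the archer | Station Beta: the cleric, the elf, the knight, the orc]
8. Pilot goes back to Station Alpha alone.  [Station Alpha: the archer | Station Beta: the cleric, the elf, the knight, the orc]
9. Pilot goes to Station Beta with the archer.  [Station Alpha: — | Station Beta: the archer, the cleric, the elf, the knight, the orc]

9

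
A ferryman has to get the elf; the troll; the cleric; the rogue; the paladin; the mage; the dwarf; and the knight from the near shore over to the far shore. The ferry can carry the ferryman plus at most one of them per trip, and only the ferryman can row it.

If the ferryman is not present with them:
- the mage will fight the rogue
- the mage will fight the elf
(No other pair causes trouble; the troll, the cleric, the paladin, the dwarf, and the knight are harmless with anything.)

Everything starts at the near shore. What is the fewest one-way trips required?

Counting alone: the ferryman can take at most 1 across per trip to the far shore, so moving all 8 needs at least 8 loaded trips out, with a return between consecutive ones — at least 15 crossings.
The safety rule pushes this higher. Following every safe sequence of crossings, the most of the 8 that can be at the far shore as the ferry arrives there on crossing 15 is 7 — never all 8.
So no plan with fewer than 17 crossings exists, and this one achieves 17:
1. Ferryman goes to the far shore with the mage.  [the near shore: the cleric, the dwarf, the elf, the knight, the paladin, the rogue, the troll | the far shore: the mage]
2. Ferryman goes back to the near shore alone.  [the near shore: the cleric, the dwarf, the elf, the knight, the paladin, the rogue, the troll | the far shore: the mage]
3. Ferryman goes to the far shore with the elf.  [the near shore: the cleric, the dwarf, the knight, the paladin, the rogue, the troll | the far shore: the elf, the mage]
4. Ferryman goes back to the near shore with the mage.  [the near shore: the cleric, the dwarf, the knight, the mage, the paladin, the rogue, the troll | the far shore: the elf]
5. Ferryman goes to the far shore with the rogue.  [the near shore: the cleric, the dwarf, the knight, the mage, the paladin, the troll | the far shore: the elf, the rogue]
6. Ferryman goes back to the near shore alone.  [the near shore: the cleric, the dwarf, the knight, the mage, the paladin, the troll | the far shore: the elf, the rogue]
7. Ferryman goes to the far shore with the troll.  [the near shore: the cleric, the dwarf, the knight, the mage, the paladin | the far shore: the elf, the rogue, the troll]
8. Ferryman goes back to the near shore alone.  [the near shore: the cleric, the dwarf, the knight, the mage, the paladin | the far shore: the elf, the rogue, the troll]
9. Ferryman goes to the far shore with the cleric.  [the near shore: the dwarf, the knight, the mage, the paladin | the far shore: the cleric, the elf, the rogue, the troll]
10. Ferryman goes back to the near shore alone.  [the near shore: the dwarf, the knight, the mage, the paladin | the far shore: the cleric, the elf, the rogue, the troll]
11. Ferryman goes to the far shore with the paladin.  [the near shore: the dwarf, the knight, the mage | the far shore: the cleric, the elf, the paladin, the rogue, the troll]
12. Ferryman goes back to the near shore alone.  [the near shore: the dwarf, the knight, the mage | the far shore: the cleric, the elf, the paladin, the rogue, the troll]
13. Ferryman goes to the far shore with the dwarf.  [the near shore: the knight, the mage | the far shore: the cleric, the dwarf, the elf, the paladin, the rogue, the troll]
14. Ferryman goes back to the near shore alone.  [the near shore: the knight, the mage | the far shore: the cleric, the dwarf, the elf, the paladin, the rogue, the troll]
15. Ferryman goes to the far shore with the knight.  [the near shore: the mage | the far shore: the cleric, the dwarf, the elf, the knight, the paladin, the rogue, the troll]
16. Ferryman goes back to the near shore alone.  [the near shore: the mage | the far shore: the cleric, the dwarf, the elf, the knight, the paladin, the rogue, the troll]
17. Ferryman goes to the far shore with the mage.  [the near shore: — | the far shore: the cleric, the dwarf, the elf, the knight, the mage, the paladin, the rogue, the troll]

17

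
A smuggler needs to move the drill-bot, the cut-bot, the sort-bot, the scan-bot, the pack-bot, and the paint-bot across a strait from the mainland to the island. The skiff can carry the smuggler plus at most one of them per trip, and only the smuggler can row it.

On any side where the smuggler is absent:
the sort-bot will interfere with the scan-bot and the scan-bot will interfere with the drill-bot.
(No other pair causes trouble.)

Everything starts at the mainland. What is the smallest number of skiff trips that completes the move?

Counting alone: the smuggler can take at most 1 across per trip to the island, so moving all 6 needs at least 6 loaded trips out, with a return between consecutive ones — at least 11 crossings.
The safety rule pushes this higher. Following every safe sequence of crossings, the most of the 6 that can be at the island as the skiff arrives there on crossing 11 is 5 — never all 6.
So no plan with fewer than 13 crossings exists, and this one achieves 13:
1. Smuggler goes to the island with the scan-bot.  [the mainland: the cut-bot, the drill-bot, the pack-bot, the paint-bot, the sort-bot | the island: the scan-bot]
2. Smuggler goes back to the mainland alone.  [the mainland: the cut-bot, the drill-bot, the pack-bot, the paint-bot, the sort-bot | the island: the scan-bot]
3. Smuggler goes to the island with the drill-bot.  [the mainland: the cut-bot, the pack-bot, the paint-bot, the sort-bot | the island: the drill-bot, the scan-bot]
4. Smuggler goes back to the mainland with the scan-bot.  [the mainland: the cut-bot, the pack-bot, the paint-bot, the scan-bot, the sort-bot | the island: the drill-bot]
5. Smuggler goes to the island with the sort-bot.  [the mainland: the cut-bot, the pack-bot, the paint-bot, the scan-bot | the island: the drill-bot, the sort-bot]
6. Smuggler goes back to the mainland alone.  [the mainland: the cut-bot, the pack-bot, the paint-bot, the scan-bot | the island: the drill-bot, the sort-bot]
7. Smuggler goes to the island with the cut-bot.  [the mainland: the pack-bot, the paint-bot, the scan-bot | the island: the cut-bot, the drill-bot, the sort-bot]
8. Smuggler goes back to the mainland alone.  [the mainland: the pack-bot, the paint-bot, the scan-bot | the island: the cut-bot, the drill-bot, the sort-bot]
9. Smuggler goes to the island with the pack-bot.  [the mainland: the paint-bot, the scan-bot | the island: the cut-bot, the drill-bot, the pack-bot, the sort-bot]
10. Smuggler goes back to the mainland alone.  [the mainland: the paint-bot, the scan-bot | the island: the cut-bot, the drill-bot, the pack-bot, the sort-bot]
11. Smuggler goes to the island with the paint-bot.  [the mainland: the scan-bot | the island: the cut-bot, the drill-bot, the pack-bot, the paint-bot, the sort-bot]
12. Smuggler goes back to the mainland alone.  [the mainland: the scan-bot | the island: the cut-bot, the drill-bot, the pack-bot, the paint-bot, the sort-bot]
13. Smuggler goes to the island with the scan-bot.  [the mainland: — | the island: the cut-bot, the drill-bot, the pack-bot, the paint-bot, the scan-bot, the sort-bot]

13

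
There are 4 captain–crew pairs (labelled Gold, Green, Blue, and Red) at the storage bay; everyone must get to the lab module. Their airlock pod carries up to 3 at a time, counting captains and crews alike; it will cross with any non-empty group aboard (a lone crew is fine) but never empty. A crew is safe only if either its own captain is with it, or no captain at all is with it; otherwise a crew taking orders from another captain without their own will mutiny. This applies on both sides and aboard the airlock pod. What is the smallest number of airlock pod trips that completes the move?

Counting alone: each trip to the lab module takes at most 3 across and each return brings at least 1 back, so after t trips out (and t−1 returns) at most 3t − (t−1) of the 8 are across; that first reaches 8 at t = 4, so at least 7 crossings are needed.
The safety rule pushes this higher. Following every safe sequence of crossings, the most of the 8 that can be at the lab module as the airlock pod arrives there on crossing 7 is 7 — never all 8.
So no plan with fewer than 9 crossings exists, and this one achieves 9:
1. captain Gold and crew Gold cross → the lab module.
2. captain Gold crosses ← the storage bay.
3. captain Gold, captain Green, and crew Green cross → the lab module.
4. captain Gold and crew Gold cross ← the storage bay.
5. captain Blue, captain Gold, and captain Red cross → the lab module.
6. crew Green crosses ← the storage bay.
7. crew Gold and crew Green cross → the lab module.
8. crew Gold crosses ← the storage bay.
9. crew Blue, crew Gold, and crew Red cross → the lab module.

9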